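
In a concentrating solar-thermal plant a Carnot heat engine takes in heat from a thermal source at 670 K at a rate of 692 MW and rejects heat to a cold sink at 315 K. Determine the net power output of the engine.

Since the cycle is reversible, η = 1 − T_C/T_H = 1 − 315.00/670.00 = 0.5299.
W = η·Q_H = 0.5299 × 692 = 367 MW.

Ẇ ≈ 367 MW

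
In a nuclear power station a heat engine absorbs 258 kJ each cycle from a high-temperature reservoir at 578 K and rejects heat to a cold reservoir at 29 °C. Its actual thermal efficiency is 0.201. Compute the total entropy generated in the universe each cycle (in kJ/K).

T_C = 29 °C → 29 + 273.15 = 302.15 K.
W = η·Q_H = 0.201 × 258 = 51.86 kJ, so Q_C = Q_H − W = 206.1 kJ.
Entropy balance on the reservoirs: −Q_H/T_H = -0.4464 kJ/K, +Q_C/T_C = 0.6823 kJ/K.
ΔS_univ = −Q_H/T_H + Q_C/T_C = 0.2359 kJ/K (> 0, since η = 0.201 < η_Carnot = 0.477).

ΔS_univ ≈ 0.2359 kJ/K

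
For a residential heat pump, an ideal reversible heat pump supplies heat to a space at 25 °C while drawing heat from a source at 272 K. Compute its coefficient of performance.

T_H = 25 °C → 25 + 273.15 = 298.15 K.
COP_HP = T_H/(T_H − T_C) = 298.15/(298.15 − 272.00) = 11.4.

COP_HP ≈ 11.4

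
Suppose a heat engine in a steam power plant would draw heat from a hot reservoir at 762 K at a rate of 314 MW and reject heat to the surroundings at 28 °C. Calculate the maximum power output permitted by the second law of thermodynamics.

T_C = 28 °C → 28 + 273.15 = 301.15 K.
By the Carnot theorem, η_max = 1 − T_C/T_H = 1 − 301.15/762.00 = 0.6048.
W_max = η_max · Q_H = 0.6048 × 314 = 190 MW.

Ẇ_max ≈ 190 MW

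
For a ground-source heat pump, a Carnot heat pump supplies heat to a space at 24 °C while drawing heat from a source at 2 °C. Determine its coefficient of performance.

COP_HP ≈ 13.5

T_H = 24 °C → 24 + 273.15 = 297.15 K.
T_C = 2 °C → 2 + 273.15 = 275.15 K.
For a reversible heat pump, COP_HP = T_H/(T_H − T_C) = 297.15/(297.15 − 275.15) = 13.5.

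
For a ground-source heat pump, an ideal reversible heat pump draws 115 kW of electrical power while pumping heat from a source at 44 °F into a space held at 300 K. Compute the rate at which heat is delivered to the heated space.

T_C = 44 °F → (44 − 32) × 5/9 = 6.67 °C = 279.82 K.
The Carnot heat-pump COP is COP_HP = T_H/(T_H − T_C) = 300.00/20.18 = 14.8637.
Q_H = COP_HP · W = 14.8637 × 115 = 1710 kW.

Q̇_H ≈ 1710 kW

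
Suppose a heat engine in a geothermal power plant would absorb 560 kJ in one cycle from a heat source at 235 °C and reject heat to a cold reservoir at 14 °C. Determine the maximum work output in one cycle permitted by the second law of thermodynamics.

W_max ≈ 243.6 kJ

T_H = 235 °C → 235 + 273.15 = 508.15 K.
T_C = 14 °C → 14 + 273.15 = 287.15 K.
The upper bound on efficiency is η_max = 1 − T_C/T_H = 1 − 287.15/508.15 = 0.4349.
W_max = η_max · Q_H = 0.4349 × 560 = 243.6 kJ.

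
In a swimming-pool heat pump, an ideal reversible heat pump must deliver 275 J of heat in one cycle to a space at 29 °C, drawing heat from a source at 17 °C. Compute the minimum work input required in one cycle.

W_in ≈ 10.9 J

T_H = 29 °C → 29 + 273.15 = 302.15 K.
T_C = 17 °C → 17 + 273.15 = 290.15 K.
Reversible heating COP: COP_HP = T_H/(T_H − T_C) = 302.15/12.00 = 25.1792.
W = Q_H/COP_HP = 275/25.1792 = 10.9 J.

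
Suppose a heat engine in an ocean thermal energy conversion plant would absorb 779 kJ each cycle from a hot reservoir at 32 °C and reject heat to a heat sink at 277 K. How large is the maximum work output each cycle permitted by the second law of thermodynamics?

T_H = 32 °C → 32 + 273.15 = 305.15 K.
By the Carnot theorem, η_max = 1 − T_C/T_H = 1 − 277.00/305.15 = 0.0922.
W_max = η_max · Q_H = 0.0922 × 779 = 71.9 kJ.

W_max ≈ 71.9 kJ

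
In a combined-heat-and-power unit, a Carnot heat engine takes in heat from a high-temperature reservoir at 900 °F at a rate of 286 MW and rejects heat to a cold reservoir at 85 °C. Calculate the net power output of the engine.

Ẇ ≈ 150.4 MW

T_H = 900 °F → (900 − 32) × 5/9 = 482.22 °C = 755.37 K.
T_C = 85 °C → 85 + 273.15 = 358.15 K.
The Carnot efficiency is η = 1 − T_C/T_H = 1 − 358.15/755.37 = 0.5259.
W = η·Q_H = 0.5259 × 286 = 150.4 MW.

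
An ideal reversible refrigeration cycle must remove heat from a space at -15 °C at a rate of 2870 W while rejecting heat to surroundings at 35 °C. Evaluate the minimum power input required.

Ẇ_in ≈ 555.9 W

T_H = 35 °C → 35 + 273.15 = 308.15 K.
T_C = -15 °C → -15 + 273.15 = 258.15 K.
The reversible coefficient of performance is COP_R = T_C/(T_H − T_C) = 258.15/50.00 = 5.1630.
W = Q_C/COP_R = 2870/5.1630 = 555.9 W.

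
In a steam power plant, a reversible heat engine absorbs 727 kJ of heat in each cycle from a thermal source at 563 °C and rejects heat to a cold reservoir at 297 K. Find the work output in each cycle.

T_H = 563 °C → 563 + 273.15 = 836.15 K.
η_rev = 1 − T_C/T_H = 1 − 297.00/836.15 = 0.6448.
W = η·Q_H = 0.6448 × 727 = 469 kJ.

W ≈ 469 kJ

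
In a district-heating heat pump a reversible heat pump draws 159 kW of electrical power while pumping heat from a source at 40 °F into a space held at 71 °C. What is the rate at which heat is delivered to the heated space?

T_H = 71 °C → 71 + 273.15 = 344.15 K.
T_C = 40 °F → (40 − 32) × 5/9 = 4.44 °C = 277.59 K.
For a reversible heat pump, COP_HP = T_H/(T_H − T_C) = 344.15/66.56 = 5.1709.
Q_H = COP_HP · W = 5.1709 × 159 = 822.2 kW.

Q̇_H ≈ 822.2 kW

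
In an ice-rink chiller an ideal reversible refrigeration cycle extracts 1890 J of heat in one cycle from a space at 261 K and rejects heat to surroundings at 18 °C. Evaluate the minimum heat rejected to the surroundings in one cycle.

Q_H ≈ 2110 J

T_H = 18 °C → 18 + 273.15 = 291.15 K.
For a reversible cycle Q_H/Q_C = T_H/T_C, so Q_H = Q_C·T_H/T_C = 1890 × 291.15/261.00 = 2110 J.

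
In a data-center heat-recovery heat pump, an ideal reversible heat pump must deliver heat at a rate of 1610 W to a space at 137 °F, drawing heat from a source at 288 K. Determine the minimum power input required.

T_H = 137 °F → (137 − 32) × 5/9 = 58.33 °C = 331.48 K.
The Carnot heat-pump COP is COP_HP = T_H/(T_H − T_C) = 331.48/43.48 = 7.6232.
W = Q_H/COP_HP = 1610/7.6232 = 211 W.

Ẇ_in ≈ 211 W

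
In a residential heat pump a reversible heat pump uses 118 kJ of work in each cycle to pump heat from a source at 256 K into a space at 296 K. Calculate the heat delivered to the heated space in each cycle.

For a reversible heat pump, COP_HP = T_H/(T_H − T_C) = 296.00/40.00 = 7.4000.
Q_H = COP_HP · W = 7.4000 × 118 = 873 kJ.

Q_H ≈ 873 kJ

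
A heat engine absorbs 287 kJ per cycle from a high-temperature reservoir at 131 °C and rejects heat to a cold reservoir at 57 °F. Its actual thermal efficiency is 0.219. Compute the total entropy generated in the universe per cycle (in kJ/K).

T_H = 131 °C → 131 + 273.15 = 404.15 K.
T_C = 57 °F → (57 − 32) × 5/9 = 13.89 °C = 287.04 K.
W = η·Q_H = 0.219 × 287 = 62.85 kJ, so Q_C = Q_H − W = 224.1 kJ.
The hot reservoir loses entropy Q_H/T_H = 287/404.15 = 0.7101 kJ/K; the cold reservoir gains Q_C/T_C = 224.1/287.04 = 0.7809 kJ/K.
ΔS_univ = −Q_H/T_H + Q_C/T_C = 0.07076 kJ/K (> 0, since η = 0.219 < η_Carnot = 0.290).

ΔS_univ ≈ 0.07076 kJ/K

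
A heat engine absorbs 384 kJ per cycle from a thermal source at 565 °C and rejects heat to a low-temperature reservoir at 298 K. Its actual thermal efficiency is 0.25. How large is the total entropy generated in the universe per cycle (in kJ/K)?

T_H = 565 °C → 565 + 273.15 = 838.15 K.
W = η·Q_H = 0.25 × 384 = 96.00 kJ, so Q_C = Q_H − W = 288.0 kJ.
Reservoir entropy changes: ΔS_H = −Q_H/T_H = −384/838.15 = -0.4582 kJ/K and ΔS_C = +Q_C/T_C = 288.0/298.00 = 0.9664 kJ/K.
ΔS_univ = −Q_H/T_H + Q_C/T_C = 0.508 kJ/K (> 0, since η = 0.25 < η_Carnot = 0.644).

ΔS_univ ≈ 0.508 kJ/K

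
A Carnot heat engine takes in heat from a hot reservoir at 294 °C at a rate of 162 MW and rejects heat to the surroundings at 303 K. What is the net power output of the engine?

Ẇ ≈ 75.45 MW

T_H = 294 °C → 294 + 273.15 = 567.15 K.
Since the cycle is reversible, η = 1 − T_C/T_H = 1 − 303.00/567.15 = 0.4657.
W = η·Q_H = 0.4657 × 162 = 75.45 MW.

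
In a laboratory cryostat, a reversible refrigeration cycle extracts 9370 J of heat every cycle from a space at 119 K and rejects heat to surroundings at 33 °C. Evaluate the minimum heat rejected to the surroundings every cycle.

Q_H ≈ 24100 J

T_H = 33 °C → 33 + 273.15 = 306.15 K.
For a reversible cycle Q_H/Q_C = T_H/T_C, so Q_H = Q_C·T_H/T_C = 9370 × 306.15/119.00 = 24100 J.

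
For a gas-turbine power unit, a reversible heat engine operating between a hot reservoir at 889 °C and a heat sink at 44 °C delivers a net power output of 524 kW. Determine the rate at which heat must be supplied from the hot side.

Q̇_H ≈ 721 kW

T_H = 889 °C → 889 + 273.15 = 1162.15 K.
T_C = 44 °C → 44 + 273.15 = 317.15 K.
Since the cycle is reversible, η = 1 − T_C/T_H = 1 − 317.15/1162.15 = 0.7271.
Q_H = W/η = 524/0.7271 = 721 kW.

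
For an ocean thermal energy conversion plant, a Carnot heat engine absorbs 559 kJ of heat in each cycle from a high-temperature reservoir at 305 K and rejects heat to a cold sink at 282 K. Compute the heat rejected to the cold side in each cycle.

Q_C ≈ 517 kJ

For a reversible engine, η = 1 − T_C/T_H = 1 − 282.00/305.00 = 0.0754.
For a reversible cycle Q_C/Q_H = T_C/T_H, so Q_C = 559 × 282.00/305.00 = 517 kJ.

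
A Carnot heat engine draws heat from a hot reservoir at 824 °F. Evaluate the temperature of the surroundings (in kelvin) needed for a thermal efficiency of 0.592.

T_H = 824 °F → (824 − 32) × 5/9 = 440.00 °C = 713.15 K.
From η = 1 − T_C/T_H, T_C = T_H·(1 − η) = 713.15 × (1 − 0.592) = 291 K.

T_C ≈ 291 K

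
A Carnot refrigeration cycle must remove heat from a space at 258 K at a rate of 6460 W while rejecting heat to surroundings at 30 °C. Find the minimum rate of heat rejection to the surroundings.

T_H = 30 °C → 30 + 273.15 = 303.15 K.
For a reversible cycle Q_H/Q_C = T_H/T_C, so Q_H = Q_C·T_H/T_C = 6460 × 303.15/258.00 = 7590 W.

Q̇_H ≈ 7590 W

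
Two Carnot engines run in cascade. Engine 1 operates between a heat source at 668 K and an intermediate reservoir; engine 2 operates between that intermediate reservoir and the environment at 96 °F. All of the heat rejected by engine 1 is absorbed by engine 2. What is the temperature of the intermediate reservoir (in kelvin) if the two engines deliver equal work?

T_C = 96 °F → (96 − 32) × 5/9 = 35.56 °C = 308.71 K.
For reversible stages Q_m = Q_H·(T_m/T_H). Setting W₁ = Q_H(1 − T_m/T_H) equal to W₂ = Q_m(1 − T_C/T_m) = Q_H·(T_m − T_C)/T_H gives T_H − T_m = T_m − T_C, so T_m = (T_H + T_C)/2 = (668.00 + 308.71)/2 = 488.4 K.

T_m ≈ 488.4 K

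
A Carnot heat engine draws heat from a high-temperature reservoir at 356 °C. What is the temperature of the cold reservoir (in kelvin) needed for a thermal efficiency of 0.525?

T_C ≈ 299 K

T_H = 356 °C → 356 + 273.15 = 629.15 K.
From η = 1 − T_C/T_H, T_C = T_H·(1 − η) = 629.15 × (1 − 0.525) = 299 K.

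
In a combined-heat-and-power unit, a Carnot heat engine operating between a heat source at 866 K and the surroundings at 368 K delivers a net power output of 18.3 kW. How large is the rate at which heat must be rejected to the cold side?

For a reversible engine, η = 1 − T_C/T_H = 1 − 368.00/866.00 = 0.5751.
Since Q_C/Q_H = T_C/T_H and Q_H = W/η, Q_C = W·T_C/(T_H − T_C) = 18.3 × 368.00/498.00 = 13.5 kW.

Q̇_C ≈ 13.5 kW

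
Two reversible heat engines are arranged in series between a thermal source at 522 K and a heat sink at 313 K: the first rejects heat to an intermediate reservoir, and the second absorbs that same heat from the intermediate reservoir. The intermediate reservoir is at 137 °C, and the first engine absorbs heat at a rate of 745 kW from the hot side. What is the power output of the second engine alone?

T_m = 137 °C → 137 + 273.15 = 410.15 K.
Heat entering the second stage: Q_m = Q_H·(T_m/T_H) = 745 × 410.15/522.00 = 585 kW.
Second-stage efficiency η₂ = 1 − T_C/T_m = 1 − 313.00/410.15 = 0.2369, so W₂ = η₂·Q_m = 139 kW.

Ẇ₂ ≈ 139 kW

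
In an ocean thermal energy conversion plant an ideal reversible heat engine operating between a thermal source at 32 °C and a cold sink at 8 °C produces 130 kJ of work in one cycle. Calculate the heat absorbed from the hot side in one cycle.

Q_H ≈ 1650 kJ

T_H = 32 °C → 32 + 273.15 = 305.15 K.
T_C = 8 °C → 8 + 273.15 = 281.15 K.
η_rev = 1 − T_C/T_H = 1 − 281.15/305.15 = 0.0786.
Q_H = W/η = 130/0.0786 = 1650 kJ.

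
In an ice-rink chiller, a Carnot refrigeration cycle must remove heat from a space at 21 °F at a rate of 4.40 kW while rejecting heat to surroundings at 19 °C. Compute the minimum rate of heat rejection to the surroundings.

T_H = 19 °C → 19 + 273.15 = 292.15 K.
T_C = 21 °F → (21 − 32) × 5/9 = -6.11 °C = 267.04 K.
For a reversible cycle Q_H/Q_C = T_H/T_C, so Q_H = Q_C·T_H/T_C = 4.40 × 292.15/267.04 = 4.814 kW.

Q̇_H ≈ 4.814 kW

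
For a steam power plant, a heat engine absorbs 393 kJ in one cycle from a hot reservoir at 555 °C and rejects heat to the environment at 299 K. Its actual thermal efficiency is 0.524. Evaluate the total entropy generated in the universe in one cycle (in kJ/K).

ΔS_univ ≈ 0.1511 kJ/K

T_H = 555 °C → 555 + 273.15 = 828.15 K.
W = η·Q_H = 0.524 × 393 = 205.9 kJ, so Q_C = Q_H − W = 187.1 kJ.
The hot reservoir loses entropy Q_H/T_H = 393/828.15 = 0.4746 kJ/K; the cold reservoir gains Q_C/T_C = 187.1/299.00 = 0.6256 kJ/K.
ΔS_univ = −Q_H/T_H + Q_C/T_C = 0.1511 kJ/K (> 0, since η = 0.524 < η_Carnot = 0.639).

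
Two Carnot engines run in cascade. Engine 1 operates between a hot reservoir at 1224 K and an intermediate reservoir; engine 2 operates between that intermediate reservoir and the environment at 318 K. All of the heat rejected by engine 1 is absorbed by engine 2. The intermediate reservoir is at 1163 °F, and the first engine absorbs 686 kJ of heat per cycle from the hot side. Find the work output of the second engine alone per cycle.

W₂ ≈ 327 kJ

T_m = 1163 °F → (1163 − 32) × 5/9 = 628.33 °C = 901.48 K.
Heat entering the second stage: Q_m = Q_H·(T_m/T_H) = 686 × 901.48/1224.00 = 505 kJ.
Second-stage efficiency η₂ = 1 − T_C/T_m = 1 − 318.00/901.48 = 0.6472, so W₂ = η₂·Q_m = 327 kJ.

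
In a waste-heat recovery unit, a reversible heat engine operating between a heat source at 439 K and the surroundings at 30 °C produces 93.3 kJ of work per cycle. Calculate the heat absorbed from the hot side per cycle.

T_C = 30 °C → 30 + 273.15 = 303.15 K.
Carnot efficiency: η = 1 − T_C/T_H = 1 − 303.15/439.00 = 0.3095.
Q_H = W/η = 93.3/0.3095 = 301.5 kJ.

Q_H ≈ 301.5 kJ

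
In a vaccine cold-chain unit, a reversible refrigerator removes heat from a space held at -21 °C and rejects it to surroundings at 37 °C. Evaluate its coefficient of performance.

T_H = 37 °C → 37 + 273.15 = 310.15 K.
T_C = -21 °C → -21 + 273.15 = 252.15 K.
COP_R = T_C/(T_H − T_C) = 252.15/(310.15 − 252.15) = 4.35.

COP_R ≈ 4.35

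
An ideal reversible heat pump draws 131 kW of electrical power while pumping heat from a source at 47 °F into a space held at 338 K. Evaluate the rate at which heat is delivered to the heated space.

T_C = 47 °F → (47 − 32) × 5/9 = 8.33 °C = 281.48 K.
COP_HP = T_H/(T_H − T_C) = 338.00/56.52 = 5.9805.
Q_H = COP_HP · W = 5.9805 × 131 = 783 kW.

Q̇_H ≈ 783 kW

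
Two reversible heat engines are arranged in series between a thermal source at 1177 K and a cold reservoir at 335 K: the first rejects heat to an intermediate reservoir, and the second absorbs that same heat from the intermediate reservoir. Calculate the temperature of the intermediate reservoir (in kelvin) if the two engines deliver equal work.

T_m ≈ 756 K

For reversible stages Q_m = Q_H·(T_m/T_H). Setting W₁ = Q_H(1 − T_m/T_H) equal to W₂ = Q_m(1 − T_C/T_m) = Q_H·(T_m − T_C)/T_H gives T_H − T_m = T_m − T_C, so T_m = (T_H + T_C)/2 = (1177.00 + 335.00)/2 = 756 K.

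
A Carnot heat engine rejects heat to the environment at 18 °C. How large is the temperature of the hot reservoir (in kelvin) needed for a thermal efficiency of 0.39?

T_C = 18 °C → 18 + 273.15 = 291.15 K.
From η = 1 − T_C/T_H, solving for T_H gives T_H = T_C/(1 − η) = 291.15/(1 − 0.39) = 477 K.

T_H ≈ 477 K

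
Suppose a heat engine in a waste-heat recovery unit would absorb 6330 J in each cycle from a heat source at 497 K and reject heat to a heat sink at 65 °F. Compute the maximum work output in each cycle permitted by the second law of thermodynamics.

T_C = 65 °F → (65 − 32) × 5/9 = 18.33 °C = 291.48 K.
By the Carnot theorem, η_max = 1 − T_C/T_H = 1 − 291.48/497.00 = 0.4135.
W_max = η_max · Q_H = 0.4135 × 6330 = 2620 J.

W_max ≈ 2620 J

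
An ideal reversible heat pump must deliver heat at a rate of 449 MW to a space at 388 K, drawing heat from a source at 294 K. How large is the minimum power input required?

Ẇ_in ≈ 109 MW

Reversible heating COP: COP_HP = T_H/(T_H − T_C) = 388.00/94.00 = 4.1277.
W = Q_H/COP_HP = 449/4.1277 = 109 MW.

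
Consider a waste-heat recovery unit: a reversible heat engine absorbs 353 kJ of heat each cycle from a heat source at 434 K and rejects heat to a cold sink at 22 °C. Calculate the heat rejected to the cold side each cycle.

Q_C ≈ 240.1 kJ

T_C = 22 °C → 22 + 273.15 = 295.15 K.
The Carnot efficiency is η = 1 − T_C/T_H = 1 − 295.15/434.00 = 0.3199.
For a reversible cycle Q_C/Q_H = T_C/T_H, so Q_C = 353 × 295.15/434.00 = 240.1 kJ.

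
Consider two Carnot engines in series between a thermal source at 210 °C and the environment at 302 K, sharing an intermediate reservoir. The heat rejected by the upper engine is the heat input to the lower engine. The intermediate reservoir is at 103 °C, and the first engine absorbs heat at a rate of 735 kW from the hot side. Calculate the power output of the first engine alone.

Ẇ₁ ≈ 163 kW

T_H = 210 °C → 210 + 273.15 = 483.15 K.
T_m = 103 °C → 103 + 273.15 = 376.15 K.
First-stage efficiency η₁ = 1 − T_m/T_H = 1 − 376.15/483.15 = 0.2215.
W₁ = η₁·Q_H = 0.2215 × 735 = 163 kW.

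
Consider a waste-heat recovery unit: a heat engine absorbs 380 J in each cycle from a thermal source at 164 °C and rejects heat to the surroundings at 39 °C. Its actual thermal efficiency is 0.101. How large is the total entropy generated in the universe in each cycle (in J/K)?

T_H = 164 °C → 164 + 273.15 = 437.15 K.
T_C = 39 °C → 39 + 273.15 = 312.15 K.
W = η·Q_H = 0.101 × 380 = 38.38 J, so Q_C = Q_H − W = 341.6 J.
Reservoir entropy changes: ΔS_H = −Q_H/T_H = −380/437.15 = -0.8693 J/K and ΔS_C = +Q_C/T_C = 341.6/312.15 = 1.094 J/K.
ΔS_univ = −Q_H/T_H + Q_C/T_C = 0.2251 J/K (> 0, since η = 0.101 < η_Carnot = 0.286).

ΔS_univ ≈ 0.2251 J/K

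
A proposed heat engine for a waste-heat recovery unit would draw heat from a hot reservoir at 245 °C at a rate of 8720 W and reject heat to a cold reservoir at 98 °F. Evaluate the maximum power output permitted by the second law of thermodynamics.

Ẇ_max ≈ 3510 W

T_H = 245 °C → 245 + 273.15 = 518.15 K.
T_C = 98 °F → (98 − 32) × 5/9 = 36.67 °C = 309.82 K.
No engine can exceed the Carnot limit: η_max = 1 − T_C/T_H = 1 − 309.82/518.15 = 0.4021.
W_max = η_max · Q_H = 0.4021 × 8720 = 3510 W.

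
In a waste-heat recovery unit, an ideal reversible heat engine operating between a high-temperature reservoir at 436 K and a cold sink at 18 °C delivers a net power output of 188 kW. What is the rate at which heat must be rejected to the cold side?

Q̇_C ≈ 377.9 kW

T_C = 18 °C → 18 + 273.15 = 291.15 K.
Carnot efficiency: η = 1 − T_C/T_H = 1 − 291.15/436.00 = 0.3322.
Since Q_C/Q_H = T_C/T_H and Q_H = W/η, Q_C = W·T_C/(T_H − T_C) = 188 × 291.15/144.85 = 377.9 kW.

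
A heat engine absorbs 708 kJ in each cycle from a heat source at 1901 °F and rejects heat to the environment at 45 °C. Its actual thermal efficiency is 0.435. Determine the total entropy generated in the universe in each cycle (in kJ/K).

T_H = 1901 °F → (1901 − 32) × 5/9 = 1038.33 °C = 1311.48 K.
T_C = 45 °C → 45 + 273.15 = 318.15 K.
W = η·Q_H = 0.435 × 708 = 308.0 kJ, so Q_C = Q_H − W = 400.0 kJ.
Reservoir entropy changes: ΔS_H = −Q_H/T_H = −708/1311.48 = -0.5398 kJ/K and ΔS_C = +Q_C/T_C = 400.0/318.15 = 1.257 kJ/K.
ΔS_univ = −Q_H/T_H + Q_C/T_C = 0.717 kJ/K (> 0, since η = 0.435 < η_Carnot = 0.757).

ΔS_univ ≈ 0.717 kJ/K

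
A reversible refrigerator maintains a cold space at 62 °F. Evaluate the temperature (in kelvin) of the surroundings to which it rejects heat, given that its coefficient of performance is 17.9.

T_C = 62 °F → (62 − 32) × 5/9 = 16.67 °C = 289.82 K.
COP_R = T_C/(T_H − T_C) ⇒ T_H = T_C·(1 + 1/COP_R) = 289.82 × (1 + 1/17.9) = 306 K.

T_H ≈ 306 K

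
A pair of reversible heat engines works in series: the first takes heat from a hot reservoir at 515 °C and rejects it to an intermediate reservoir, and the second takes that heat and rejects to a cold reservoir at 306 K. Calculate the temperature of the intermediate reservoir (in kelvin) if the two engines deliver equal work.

T_m ≈ 547.1 K

T_H = 515 °C → 515 + 273.15 = 788.15 K.
For reversible stages Q_m = Q_H·(T_m/T_H). Setting W₁ = Q_H(1 − T_m/T_H) equal to W₂ = Q_m(1 − T_C/T_m) = Q_H·(T_m − T_C)/T_H gives T_H − T_m = T_m − T_C, so T_m = (T_H + T_C)/2 = (788.15 + 306.00)/2 = 547.1 K.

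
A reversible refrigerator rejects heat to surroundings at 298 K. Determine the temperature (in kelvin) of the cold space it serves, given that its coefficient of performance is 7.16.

COP_R = T_C/(T_H − T_C) ⇒ T_C = T_H·COP_R/(1 + COP_R) = 298.00 × 7.16/(1 + 7.16) = 261 K.

T_C ≈ 261 K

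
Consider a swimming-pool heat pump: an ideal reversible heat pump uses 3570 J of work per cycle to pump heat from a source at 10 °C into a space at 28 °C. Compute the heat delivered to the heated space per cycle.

Q_H ≈ 59700 J

T_H = 28 °C → 28 + 273.15 = 301.15 K.
T_C = 10 °C → 10 + 273.15 = 283.15 K.
The Carnot heat-pump COP is COP_HP = T_H/(T_H − T_C) = 301.15/18.00 = 16.7306.
Q_H = COP_HP · W = 16.7306 × 3570 = 59700 J.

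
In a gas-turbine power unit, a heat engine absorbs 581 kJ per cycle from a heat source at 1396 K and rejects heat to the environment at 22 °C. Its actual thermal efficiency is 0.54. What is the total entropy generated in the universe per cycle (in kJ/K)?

T_C = 22 °C → 22 + 273.15 = 295.15 K.
W = η·Q_H = 0.54 × 581 = 313.7 kJ, so Q_C = Q_H − W = 267.3 kJ.
The hot reservoir loses entropy Q_H/T_H = 581/1396.00 = 0.4162 kJ/K; the cold reservoir gains Q_C/T_C = 267.3/295.15 = 0.9055 kJ/K.
ΔS_univ = −Q_H/T_H + Q_C/T_C = 0.4893 kJ/K (> 0, since η = 0.54 < η_Carnot = 0.789).

ΔS_univ ≈ 0.4893 kJ/K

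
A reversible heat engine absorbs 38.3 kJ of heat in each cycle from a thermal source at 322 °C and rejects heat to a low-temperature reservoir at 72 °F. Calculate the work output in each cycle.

W ≈ 19.3 kJ

T_H = 322 °C → 322 + 273.15 = 595.15 K.
T_C = 72 °F → (72 − 32) × 5/9 = 22.22 °C = 295.37 K.
For a reversible engine, η = 1 − T_C/T_H = 1 − 295.37/595.15 = 0.5037.
W = η·Q_H = 0.5037 × 38.3 = 19.3 kJ.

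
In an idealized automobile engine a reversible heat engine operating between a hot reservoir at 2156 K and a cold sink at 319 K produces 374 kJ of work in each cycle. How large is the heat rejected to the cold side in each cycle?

Q_C ≈ 64.9 kJ

For a reversible engine, η = 1 − T_C/T_H = 1 − 319.00/2156.00 = 0.8520.
Since Q_C/Q_H = T_C/T_H and Q_H = W/η, Q_C = W·T_C/(T_H − T_C) = 374 × 319.00/1837.00 = 64.9 kJ.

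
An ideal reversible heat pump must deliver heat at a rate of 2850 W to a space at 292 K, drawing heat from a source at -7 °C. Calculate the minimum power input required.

Ẇ_in ≈ 252 W

T_C = -7 °C → -7 + 273.15 = 266.15 K.
The Carnot heat-pump COP is COP_HP = T_H/(T_H − T_C) = 292.00/25.85 = 11.2959.
W = Q_H/COP_HP = 2850/11.2959 = 252 W.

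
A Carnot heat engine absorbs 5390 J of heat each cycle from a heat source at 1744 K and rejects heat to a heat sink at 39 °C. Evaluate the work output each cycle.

W ≈ 4430 J

T_C = 39 °C → 39 + 273.15 = 312.15 K.
Since the cycle is reversible, η = 1 − T_C/T_H = 1 − 312.15/1744.00 = 0.8210.
W = η·Q_H = 0.8210 × 5390 = 4430 J.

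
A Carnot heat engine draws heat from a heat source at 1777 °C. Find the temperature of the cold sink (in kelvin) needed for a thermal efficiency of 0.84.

T_C ≈ 328 K

T_H = 1777 °C → 1777 + 273.15 = 2050.15 K.
From η = 1 − T_C/T_H, T_C = T_H·(1 − η) = 2050.15 × (1 − 0.84) = 328 K.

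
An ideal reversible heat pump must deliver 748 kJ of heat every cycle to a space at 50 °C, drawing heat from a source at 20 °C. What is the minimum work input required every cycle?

W_in ≈ 69.44 kJ

T_H = 50 °C → 50 + 273.15 = 323.15 K.
T_C = 20 °C → 20 + 273.15 = 293.15 K.
COP_HP = T_H/(T_H − T_C) = 323.15/30.00 = 10.7717.
W = Q_H/COP_HP = 748/10.7717 = 69.44 kJ.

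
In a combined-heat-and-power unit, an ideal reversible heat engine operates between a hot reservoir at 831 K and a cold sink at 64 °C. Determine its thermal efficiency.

η ≈ 0.594

T_C = 64 °C → 64 + 273.15 = 337.15 K.
Since the cycle is reversible, η = 1 − T_C/T_H = 1 − 337.15/831.00 = 0.594.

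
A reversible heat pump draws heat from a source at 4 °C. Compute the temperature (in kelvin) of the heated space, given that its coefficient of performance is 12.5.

T_C = 4 °C → 4 + 273.15 = 277.15 K.
COP_HP = T_H/(T_H − T_C) ⇒ T_H = T_C·COP_HP/(COP_HP − 1) = 277.15 × 12.5/(12.5 − 1) = 301.2 K.

T_H ≈ 301.2 K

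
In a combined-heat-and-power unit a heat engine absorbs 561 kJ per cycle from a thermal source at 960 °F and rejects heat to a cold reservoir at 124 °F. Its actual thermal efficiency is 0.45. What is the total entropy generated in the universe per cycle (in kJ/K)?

T_H = 960 °F → (960 − 32) × 5/9 = 515.56 °C = 788.71 K.
T_C = 124 °F → (124 − 32) × 5/9 = 51.11 °C = 324.26 K.
W = η·Q_H = 0.45 × 561 = 252.5 kJ, so Q_C = Q_H − W = 308.5 kJ.
Reservoir entropy changes: ΔS_H = −Q_H/T_H = −561/788.71 = -0.7113 kJ/K and ΔS_C = +Q_C/T_C = 308.5/324.26 = 0.9515 kJ/K.
ΔS_univ = −Q_H/T_H + Q_C/T_C = 0.2403 kJ/K (> 0, since η = 0.45 < η_Carnot = 0.589).

ΔS_univ ≈ 0.2403 kJ/K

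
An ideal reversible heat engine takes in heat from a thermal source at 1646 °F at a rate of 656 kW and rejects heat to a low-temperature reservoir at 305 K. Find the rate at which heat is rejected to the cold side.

Q̇_C ≈ 171.0 kW

T_H = 1646 °F → (1646 − 32) × 5/9 = 896.67 °C = 1169.82 K.
η_rev = 1 − T_C/T_H = 1 − 305.00/1169.82 = 0.7393.
For a reversible cycle Q_C/Q_H = T_C/T_H, so Q_C = 656 × 305.00/1169.82 = 171.0 kW.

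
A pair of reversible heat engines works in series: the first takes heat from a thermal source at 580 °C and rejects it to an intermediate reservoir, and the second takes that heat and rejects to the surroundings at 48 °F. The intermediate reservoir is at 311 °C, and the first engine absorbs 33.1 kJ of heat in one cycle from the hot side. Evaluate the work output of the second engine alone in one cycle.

W₂ ≈ 11.7 kJ

T_H = 580 °C → 580 + 273.15 = 853.15 K.
T_C = 48 °F → (48 − 32) × 5/9 = 8.89 °C = 282.04 K.
T_m = 311 °C → 311 + 273.15 = 584.15 K.
Heat entering the second stage: Q_m = Q_H·(T_m/T_H) = 33.1 × 584.15/853.15 = 22.7 kJ.
Second-stage efficiency η₂ = 1 − T_C/T_m = 1 − 282.04/584.15 = 0.5172, so W₂ = η₂·Q_m = 11.7 kJ.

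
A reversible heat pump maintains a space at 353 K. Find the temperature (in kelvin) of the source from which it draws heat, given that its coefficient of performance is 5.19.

COP_HP = T_H/(T_H − T_C) ⇒ T_C = T_H·(COP_HP − 1)/COP_HP = 353.00 × (5.19 − 1)/5.19 = 285 K.

T_C ≈ 285 K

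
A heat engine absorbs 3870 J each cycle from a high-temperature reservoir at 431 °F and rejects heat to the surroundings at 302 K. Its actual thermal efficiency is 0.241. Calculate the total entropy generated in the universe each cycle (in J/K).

T_H = 431 °F → (431 − 32) × 5/9 = 221.67 °C = 494.82 K.
W = η·Q_H = 0.241 × 3870 = 932.7 J, so Q_C = Q_H − W = 2937 J.
Entropy balance on the reservoirs: −Q_H/T_H = -7.821 J/K, +Q_C/T_C = 9.726 J/K.
ΔS_univ = −Q_H/T_H + Q_C/T_C = 1.905 J/K (> 0, since η = 0.241 < η_Carnot = 0.390).

ΔS_univ ≈ 1.905 J/K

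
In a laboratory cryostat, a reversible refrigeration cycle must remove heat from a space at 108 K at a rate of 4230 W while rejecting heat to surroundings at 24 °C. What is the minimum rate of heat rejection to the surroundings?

T_H = 24 °C → 24 + 273.15 = 297.15 K.
For a reversible cycle Q_H/Q_C = T_H/T_C, so Q_H = Q_C·T_H/T_C = 4230 × 297.15/108.00 = 11600 W.

Q̇_H ≈ 11600 W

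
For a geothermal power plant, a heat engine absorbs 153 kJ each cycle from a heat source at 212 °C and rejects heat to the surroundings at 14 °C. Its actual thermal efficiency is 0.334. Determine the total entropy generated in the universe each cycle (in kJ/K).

ΔS_univ ≈ 0.0395 kJ/K

T_H = 212 °C → 212 + 273.15 = 485.15 K.
T_C = 14 °C → 14 + 273.15 = 287.15 K.
W = η·Q_H = 0.334 × 153 = 51.10 kJ, so Q_C = Q_H − W = 101.9 kJ.
Entropy balance on the reservoirs: −Q_H/T_H = -0.3154 kJ/K, +Q_C/T_C = 0.3549 kJ/K.
ΔS_univ = −Q_H/T_H + Q_C/T_C = 0.0395 kJ/K (> 0, since η = 0.334 < η_Carnot = 0.408).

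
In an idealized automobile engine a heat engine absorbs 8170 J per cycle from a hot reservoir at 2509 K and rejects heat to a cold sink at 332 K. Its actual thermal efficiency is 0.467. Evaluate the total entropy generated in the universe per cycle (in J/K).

W = η·Q_H = 0.467 × 8170 = 3815 J, so Q_C = Q_H − W = 4355 J.
Entropy balance on the reservoirs: −Q_H/T_H = -3.256 J/K, +Q_C/T_C = 13.12 J/K.
ΔS_univ = −Q_H/T_H + Q_C/T_C = 9.860 J/K (> 0, since η = 0.467 < η_Carnot = 0.868).

ΔS_univ ≈ 9.860 J/K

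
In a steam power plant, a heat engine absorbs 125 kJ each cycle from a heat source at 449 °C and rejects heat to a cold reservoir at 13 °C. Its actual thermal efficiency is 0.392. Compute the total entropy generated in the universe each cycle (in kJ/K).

ΔS_univ ≈ 0.0925 kJ/K

T_H = 449 °C → 449 + 273.15 = 722.15 K.
T_C = 13 °C → 13 + 273.15 = 286.15 K.
W = η·Q_H = 0.392 × 125 = 49.00 kJ, so Q_C = Q_H − W = 76.00 kJ.
Entropy balance on the reservoirs: −Q_H/T_H = -0.1731 kJ/K, +Q_C/T_C = 0.2656 kJ/K.
ΔS_univ = −Q_H/T_H + Q_C/T_C = 0.0925 kJ/K (> 0, since η = 0.392 < η_Carnot = 0.604).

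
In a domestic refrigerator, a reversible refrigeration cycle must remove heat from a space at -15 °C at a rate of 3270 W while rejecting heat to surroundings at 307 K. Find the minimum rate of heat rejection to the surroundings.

T_C = -15 °C → -15 + 273.15 = 258.15 K.
For a reversible cycle Q_H/Q_C = T_H/T_C, so Q_H = Q_C·T_H/T_C = 3270 × 307.00/258.15 = 3889 W.

Q̇_H ≈ 3889 W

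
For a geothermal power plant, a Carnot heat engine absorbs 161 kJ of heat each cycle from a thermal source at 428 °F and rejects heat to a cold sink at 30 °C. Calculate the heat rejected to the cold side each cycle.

T_H = 428 °F → (428 − 32) × 5/9 = 220.00 °C = 493.15 K.
T_C = 30 °C → 30 + 273.15 = 303.15 K.
For a reversible engine, η = 1 − T_C/T_H = 1 − 303.15/493.15 = 0.3853.
For a reversible cycle Q_C/Q_H = T_C/T_H, so Q_C = 161 × 303.15/493.15 = 99.0 kJ.

Q_C ≈ 99.0 kJ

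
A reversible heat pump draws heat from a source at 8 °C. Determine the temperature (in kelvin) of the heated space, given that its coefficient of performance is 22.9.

T_H ≈ 294 K

T_C = 8 °C → 8 + 273.15 = 281.15 K.
COP_HP = T_H/(T_H − T_C) ⇒ T_H = T_C·COP_HP/(COP_HP − 1) = 281.15 × 22.9/(22.9 − 1) = 294 K.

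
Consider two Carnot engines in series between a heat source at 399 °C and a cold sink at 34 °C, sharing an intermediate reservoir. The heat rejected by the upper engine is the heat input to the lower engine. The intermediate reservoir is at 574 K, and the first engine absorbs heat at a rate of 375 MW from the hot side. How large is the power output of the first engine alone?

T_H = 399 °C → 399 + 273.15 = 672.15 K.
T_C = 34 °C → 34 + 273.15 = 307.15 K.
First-stage efficiency η₁ = 1 − T_m/T_H = 1 − 574.00/672.15 = 0.1460.
W₁ = η₁·Q_H = 0.1460 × 375 = 54.8 MW.

Ẇ₁ ≈ 54.8 MW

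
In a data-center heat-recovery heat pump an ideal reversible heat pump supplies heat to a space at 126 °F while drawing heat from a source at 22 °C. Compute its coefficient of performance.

COP_HP ≈ 10.8

T_H = 126 °F → (126 − 32) × 5/9 = 52.22 °C = 325.37 K.
T_C = 22 °C → 22 + 273.15 = 295.15 K.
For a reversible heat pump, COP_HP = T_H/(T_H − T_C) = 325.37/(325.37 − 295.15) = 10.8.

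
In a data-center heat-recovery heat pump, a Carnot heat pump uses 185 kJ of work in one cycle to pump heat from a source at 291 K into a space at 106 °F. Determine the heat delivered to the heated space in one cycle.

T_H = 106 °F → (106 − 32) × 5/9 = 41.11 °C = 314.26 K.
The Carnot heat-pump COP is COP_HP = T_H/(T_H − T_C) = 314.26/23.26 = 13.5102.
Q_H = COP_HP · W = 13.5102 × 185 = 2499 kJ.

Q_H ≈ 2499 kJ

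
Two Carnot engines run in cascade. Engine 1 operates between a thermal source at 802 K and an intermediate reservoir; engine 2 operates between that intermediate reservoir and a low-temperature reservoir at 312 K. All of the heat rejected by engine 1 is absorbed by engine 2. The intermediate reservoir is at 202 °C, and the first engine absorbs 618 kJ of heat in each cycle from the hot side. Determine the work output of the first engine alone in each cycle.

W₁ ≈ 251.9 kJ

T_m = 202 °C → 202 + 273.15 = 475.15 K.
First-stage efficiency η₁ = 1 − T_m/T_H = 1 − 475.15/802.00 = 0.4075.
W₁ = η₁·Q_H = 0.4075 × 618 = 251.9 kJ.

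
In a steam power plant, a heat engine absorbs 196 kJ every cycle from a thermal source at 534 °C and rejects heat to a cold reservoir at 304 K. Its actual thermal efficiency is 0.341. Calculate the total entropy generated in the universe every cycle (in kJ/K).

T_H = 534 °C → 534 + 273.15 = 807.15 K.
W = η·Q_H = 0.341 × 196 = 66.84 kJ, so Q_C = Q_H − W = 129.2 kJ.
Reservoir entropy changes: ΔS_H = −Q_H/T_H = −196/807.15 = -0.2428 kJ/K and ΔS_C = +Q_C/T_C = 129.2/304.00 = 0.4249 kJ/K.
ΔS_univ = −Q_H/T_H + Q_C/T_C = 0.182 kJ/K (> 0, since η = 0.341 < η_Carnot = 0.623).

ΔS_univ ≈ 0.182 kJ/K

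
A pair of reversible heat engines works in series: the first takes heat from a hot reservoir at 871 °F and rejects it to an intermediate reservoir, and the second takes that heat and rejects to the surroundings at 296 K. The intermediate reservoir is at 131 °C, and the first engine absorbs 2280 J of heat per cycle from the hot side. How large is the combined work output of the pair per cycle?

T_H = 871 °F → (871 − 32) × 5/9 = 466.11 °C = 739.26 K.
Two reversible stages in series are equivalent to a single Carnot engine between T_H and T_C, so η_total = 1 − T_C/T_H = 1 − 296.00/739.26 = 0.5996.
W_total = η_total · Q_H = 0.5996 × 2280 = 1370 J.

W_total ≈ 1370 J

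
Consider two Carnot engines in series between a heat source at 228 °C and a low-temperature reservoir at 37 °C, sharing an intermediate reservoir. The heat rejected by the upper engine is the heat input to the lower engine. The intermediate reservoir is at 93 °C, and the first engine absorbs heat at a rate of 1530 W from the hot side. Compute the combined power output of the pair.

T_H = 228 °C → 228 + 273.15 = 501.15 K.
T_C = 37 °C → 37 + 273.15 = 310.15 K.
Two reversible stages in series are equivalent to a single Carnot engine between T_H and T_C, so η_total = 1 − T_C/T_H = 1 − 310.15/501.15 = 0.3811.
W_total = η_total · Q_H = 0.3811 × 1530 = 583 W.

Ẇ_total ≈ 583 W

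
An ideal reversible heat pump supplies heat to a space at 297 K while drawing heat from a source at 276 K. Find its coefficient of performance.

COP_HP ≈ 14.1

COP_HP = T_H/(T_H − T_C) = 297.00/(297.00 − 276.00) = 14.1.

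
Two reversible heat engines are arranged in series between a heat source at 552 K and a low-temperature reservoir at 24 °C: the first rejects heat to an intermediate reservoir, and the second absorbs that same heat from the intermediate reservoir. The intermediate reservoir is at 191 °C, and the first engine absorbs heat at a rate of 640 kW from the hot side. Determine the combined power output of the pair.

T_C = 24 °C → 24 + 273.15 = 297.15 K.
Two reversible stages in series are equivalent to a single Carnot engine between T_H and T_C, so η_total = 1 − T_C/T_H = 1 − 297.15/552.00 = 0.4617.
W_total = η_total · Q_H = 0.4617 × 640 = 295.5 kW.

Ẇ_total ≈ 295.5 kW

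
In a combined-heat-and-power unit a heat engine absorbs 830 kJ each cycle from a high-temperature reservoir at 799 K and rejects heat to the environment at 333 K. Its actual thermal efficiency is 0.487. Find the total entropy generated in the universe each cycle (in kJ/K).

ΔS_univ ≈ 0.2399 kJ/K

W = η·Q_H = 0.487 × 830 = 404.2 kJ, so Q_C = Q_H − W = 425.8 kJ.
Reservoir entropy changes: ΔS_H = −Q_H/T_H = −830/799.00 = -1.039 kJ/K and ΔS_C = +Q_C/T_C = 425.8/333.00 = 1.279 kJ/K.
ΔS_univ = −Q_H/T_H + Q_C/T_C = 0.2399 kJ/K (> 0, since η = 0.487 < η_Carnot = 0.583).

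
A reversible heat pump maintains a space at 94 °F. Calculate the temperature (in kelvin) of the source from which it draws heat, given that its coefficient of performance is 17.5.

T_C ≈ 290 K

T_H = 94 °F → (94 − 32) × 5/9 = 34.44 °C = 307.59 K.
COP_HP = T_H/(T_H − T_C) ⇒ T_C = T_H·(COP_HP − 1)/COP_HP = 307.59 × (17.5 − 1)/17.5 = 290 K.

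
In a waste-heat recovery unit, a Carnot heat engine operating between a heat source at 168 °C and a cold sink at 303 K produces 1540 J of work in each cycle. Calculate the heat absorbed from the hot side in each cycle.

Q_H ≈ 4920 J

T_H = 168 °C → 168 + 273.15 = 441.15 K.
Since the cycle is reversible, η = 1 − T_C/T_H = 1 − 303.00/441.15 = 0.3132.
Q_H = W/η = 1540/0.3132 = 4920 J.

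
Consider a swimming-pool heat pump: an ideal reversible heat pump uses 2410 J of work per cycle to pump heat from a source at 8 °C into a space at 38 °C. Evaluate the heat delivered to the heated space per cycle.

Q_H ≈ 25000 J

T_H = 38 °C → 38 + 273.15 = 311.15 K.
T_C = 8 °C → 8 + 273.15 = 281.15 K.
COP_HP = T_H/(T_H − T_C) = 311.15/30.00 = 10.3717.
Q_H = COP_HP · W = 10.3717 × 2410 = 25000 J.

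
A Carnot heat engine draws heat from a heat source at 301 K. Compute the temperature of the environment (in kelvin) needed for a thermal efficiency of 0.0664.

From η = 1 − T_C/T_H, T_C = T_H·(1 − η) = 301.00 × (1 − 0.0664) = 281 K.

T_C ≈ 281 K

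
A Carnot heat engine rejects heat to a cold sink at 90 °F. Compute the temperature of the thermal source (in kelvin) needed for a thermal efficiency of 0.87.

T_H ≈ 2350 K

T_C = 90 °F → (90 − 32) × 5/9 = 32.22 °C = 305.37 K.
From η = 1 − T_C/T_H, solving for T_H gives T_H = T_C/(1 − η) = 305.37/(1 − 0.87) = 2350 K.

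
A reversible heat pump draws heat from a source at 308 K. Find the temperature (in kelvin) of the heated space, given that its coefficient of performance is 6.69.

COP_HP = T_H/(T_H − T_C) ⇒ T_H = T_C·COP_HP/(COP_HP − 1) = 308.00 × 6.69/(6.69 − 1) = 362.1 K.

T_H ≈ 362.1 K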